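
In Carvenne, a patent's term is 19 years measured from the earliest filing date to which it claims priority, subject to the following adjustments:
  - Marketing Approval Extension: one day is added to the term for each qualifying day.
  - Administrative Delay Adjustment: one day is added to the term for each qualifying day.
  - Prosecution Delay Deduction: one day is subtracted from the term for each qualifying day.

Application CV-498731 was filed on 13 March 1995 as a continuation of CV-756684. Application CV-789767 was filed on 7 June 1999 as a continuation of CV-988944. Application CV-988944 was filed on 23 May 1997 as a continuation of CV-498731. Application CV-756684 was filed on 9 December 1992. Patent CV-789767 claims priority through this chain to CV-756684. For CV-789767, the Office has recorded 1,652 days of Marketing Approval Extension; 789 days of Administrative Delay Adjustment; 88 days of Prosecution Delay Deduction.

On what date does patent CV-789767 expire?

Earliest priority filing: 9 December 1992.
Base term: 9 December 1992 + 19 years → 9 December 2011.
Marketing Approval Extension: +1652 days → 17 June 2016.
Administrative Delay Adjustment: +789 days → 15 August 2018.
Prosecution Delay Deduction: −88 days → 19 May 2018.

2018-05-19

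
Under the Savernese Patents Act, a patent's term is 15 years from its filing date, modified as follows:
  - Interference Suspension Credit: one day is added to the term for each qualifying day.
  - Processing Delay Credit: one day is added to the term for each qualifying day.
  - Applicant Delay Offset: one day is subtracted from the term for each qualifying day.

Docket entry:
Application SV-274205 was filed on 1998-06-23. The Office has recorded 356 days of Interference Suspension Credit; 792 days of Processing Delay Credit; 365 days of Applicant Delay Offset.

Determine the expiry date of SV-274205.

Base term: filing date + 15 years → 23 June 2013.
Interference Suspension Credit: +356 days → 14 June 2014.
Processing Delay Credit: +792 days → 14 August 2016.
Applicant Delay Offset: −365 days → 15 August 2015.

2015-08-15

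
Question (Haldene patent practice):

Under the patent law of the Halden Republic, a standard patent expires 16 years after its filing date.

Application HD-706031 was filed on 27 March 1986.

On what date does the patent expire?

March 27, 2002

Filing date + 16 years → 27 March 2002.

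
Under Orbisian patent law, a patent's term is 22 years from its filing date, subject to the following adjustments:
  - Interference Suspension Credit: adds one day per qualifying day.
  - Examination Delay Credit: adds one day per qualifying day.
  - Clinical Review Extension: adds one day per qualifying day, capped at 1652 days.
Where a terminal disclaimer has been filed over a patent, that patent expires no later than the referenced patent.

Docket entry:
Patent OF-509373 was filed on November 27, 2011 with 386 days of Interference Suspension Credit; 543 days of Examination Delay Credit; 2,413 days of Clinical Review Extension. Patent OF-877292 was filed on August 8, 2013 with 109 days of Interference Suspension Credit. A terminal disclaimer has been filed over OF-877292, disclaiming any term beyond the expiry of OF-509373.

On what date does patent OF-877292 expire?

Natural term of OF-877292:
  Base: filing + 22 years → 8 August 2035.
  Interference Suspension Credit: +109 days → 25 November 2035.
Expiry of referenced patent OF-509373:
  Base: filing + 22 years → 27 November 2033.
  Interference Suspension Credit: +386 days → 18 December 2034.
  Examination Delay Credit: +543 days → 13 June 2036.
  Clinical Review Extension: 2413 days claimed exceeds the 1652-day cap, so +1652 days → 21 December 2040.
Terminal disclaimer: OF-877292 expires on the earlier of 25 November 2035 and 21 December 2040.

November 25, 2035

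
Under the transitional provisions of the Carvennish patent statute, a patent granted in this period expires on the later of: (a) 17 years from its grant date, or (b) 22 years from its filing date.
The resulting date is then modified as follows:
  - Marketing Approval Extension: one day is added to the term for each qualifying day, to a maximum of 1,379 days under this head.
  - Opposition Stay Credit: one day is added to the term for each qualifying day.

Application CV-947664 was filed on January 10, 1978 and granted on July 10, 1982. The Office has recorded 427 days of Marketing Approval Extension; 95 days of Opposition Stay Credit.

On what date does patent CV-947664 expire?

(a) grant + 17 years → 10 July 1999.
(b) filing + 22 years → 10 January 2000.
Later of the two: 10 January 2000.
Marketing Approval Extension: 427 days (within the 1379-day cap) → +427 days → 12 March 2001.
Opposition Stay Credit: +95 days → 15 June 2001.

2001-06-15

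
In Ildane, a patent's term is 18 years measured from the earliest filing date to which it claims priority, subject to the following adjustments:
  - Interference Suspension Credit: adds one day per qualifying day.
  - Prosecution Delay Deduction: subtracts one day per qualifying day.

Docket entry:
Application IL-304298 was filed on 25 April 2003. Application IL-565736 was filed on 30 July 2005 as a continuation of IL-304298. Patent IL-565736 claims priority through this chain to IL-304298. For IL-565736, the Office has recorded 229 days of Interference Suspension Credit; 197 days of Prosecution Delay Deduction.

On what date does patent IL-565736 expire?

Earliest priority filing: 25 April 2003.
Base term: 25 April 2003 + 18 years → 25 April 2021.
Interference Suspension Credit: +229 days → 10 December 2021.
Prosecution Delay Deduction: −197 days → 27 May 2021.

May 27, 2021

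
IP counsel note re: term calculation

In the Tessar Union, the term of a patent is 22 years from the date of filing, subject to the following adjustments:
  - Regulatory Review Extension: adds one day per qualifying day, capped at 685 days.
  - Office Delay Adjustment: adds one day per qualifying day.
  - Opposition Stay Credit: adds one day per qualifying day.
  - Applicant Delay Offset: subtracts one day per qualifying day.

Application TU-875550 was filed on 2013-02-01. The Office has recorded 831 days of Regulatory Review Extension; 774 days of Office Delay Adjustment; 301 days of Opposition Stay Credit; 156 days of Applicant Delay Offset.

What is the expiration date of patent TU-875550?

Base term: filing date + 22 years → 1 February 2035.
Regulatory Review Extension: 831 days claimed exceeds the 685-day cap, so +685 days → 17 December 2036.
Office Delay Adjustment: +774 days → 30 January 2039.
Opposition Stay Credit: +301 days → 27 November 2039.
Applicant Delay Offset: −156 days → 24 June 2039.

2039-06-24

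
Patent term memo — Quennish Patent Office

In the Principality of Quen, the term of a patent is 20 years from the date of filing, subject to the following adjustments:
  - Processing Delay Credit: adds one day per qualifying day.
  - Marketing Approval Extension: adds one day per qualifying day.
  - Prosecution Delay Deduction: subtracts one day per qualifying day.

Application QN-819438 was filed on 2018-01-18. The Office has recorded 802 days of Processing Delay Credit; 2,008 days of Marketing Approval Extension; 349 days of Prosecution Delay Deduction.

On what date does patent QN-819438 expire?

Base term: filing date + 20 years → 18 January 2038.
Processing Delay Credit: +802 days → 30 March 2040.
Marketing Approval Extension: +2008 days → 28 September 2045.
Prosecution Delay Deduction: −349 days → 14 October 2044.

2044-10-14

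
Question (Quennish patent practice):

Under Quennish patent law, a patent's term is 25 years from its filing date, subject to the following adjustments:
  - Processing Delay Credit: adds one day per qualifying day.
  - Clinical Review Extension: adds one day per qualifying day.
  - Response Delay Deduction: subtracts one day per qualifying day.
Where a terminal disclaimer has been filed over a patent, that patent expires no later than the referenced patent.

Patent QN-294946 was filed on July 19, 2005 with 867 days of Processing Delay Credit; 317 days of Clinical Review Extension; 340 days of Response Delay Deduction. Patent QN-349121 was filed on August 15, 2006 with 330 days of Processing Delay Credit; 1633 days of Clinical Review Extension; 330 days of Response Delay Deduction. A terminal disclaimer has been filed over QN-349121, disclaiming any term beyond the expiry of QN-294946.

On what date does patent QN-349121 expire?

November 9, 2032

Natural term of QN-349121:
  Base: filing + 25 years → 15 August 2031.
  Processing Delay Credit: +330 days → 10 July 2032.
  Clinical Review Extension: +1633 days → 29 December 2036.
  Response Delay Deduction: −330 days → 3 February 2036.
Expiry of referenced patent QN-294946:
  Base: filing + 25 years → 19 July 2030.
  Processing Delay Credit: +867 days → 2 December 2032.
  Clinical Review Extension: +317 days → 15 October 2033.
  Response Delay Deduction: −340 days → 9 November 2032.
Terminal disclaimer: QN-349121 expires on the earlier of 3 February 2036 and 9 November 2032.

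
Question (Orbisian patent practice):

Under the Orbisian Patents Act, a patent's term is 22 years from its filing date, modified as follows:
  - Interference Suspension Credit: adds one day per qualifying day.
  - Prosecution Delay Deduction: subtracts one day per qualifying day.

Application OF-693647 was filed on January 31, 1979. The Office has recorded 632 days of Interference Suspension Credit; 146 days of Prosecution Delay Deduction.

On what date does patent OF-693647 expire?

Base term: filing date + 22 years → 31 January 2001.
Interference Suspension Credit: +632 days → 25 October 2002.
Prosecution Delay Deduction: −146 days → 1 June 2002.

2002-06-01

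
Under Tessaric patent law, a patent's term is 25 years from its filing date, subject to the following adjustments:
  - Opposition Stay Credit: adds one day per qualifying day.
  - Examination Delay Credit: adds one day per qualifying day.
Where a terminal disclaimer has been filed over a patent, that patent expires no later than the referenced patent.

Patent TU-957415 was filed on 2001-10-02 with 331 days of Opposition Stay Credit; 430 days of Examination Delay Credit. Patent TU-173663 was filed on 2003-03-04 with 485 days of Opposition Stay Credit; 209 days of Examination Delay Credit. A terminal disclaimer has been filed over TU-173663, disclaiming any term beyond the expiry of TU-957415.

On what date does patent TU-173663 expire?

Natural term of TU-173663:
  Base: filing + 25 years → 4 March 2028.
  Opposition Stay Credit: +485 days → 2 July 2029.
  Examination Delay Credit: +209 days → 27 January 2030.
Expiry of referenced patent TU-957415:
  Base: filing + 25 years → 2 October 2026.
  Opposition Stay Credit: +331 days → 29 August 2027.
  Examination Delay Credit: +430 days → 1 November 2028.
Terminal disclaimer: TU-173663 expires on the earlier of 27 January 2030 and 1 November 2028.

November 1, 2028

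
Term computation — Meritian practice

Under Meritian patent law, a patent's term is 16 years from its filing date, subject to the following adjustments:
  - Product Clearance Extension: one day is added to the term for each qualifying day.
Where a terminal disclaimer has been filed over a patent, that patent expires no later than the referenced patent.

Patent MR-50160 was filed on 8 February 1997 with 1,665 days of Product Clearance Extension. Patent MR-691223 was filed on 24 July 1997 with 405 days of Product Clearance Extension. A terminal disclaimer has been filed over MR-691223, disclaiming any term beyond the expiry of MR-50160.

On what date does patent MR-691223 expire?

Natural term of MR-691223:
  Base: filing + 16 years → 24 July 2013.
  Product Clearance Extension: +405 days → 2 September 2014.
Expiry of referenced patent MR-50160:
  Base: filing + 16 years → 8 February 2013.
  Product Clearance Extension: +1665 days → 31 August 2017.
Terminal disclaimer: MR-691223 expires on the earlier of 2 September 2014 and 31 August 2017.

2014-09-02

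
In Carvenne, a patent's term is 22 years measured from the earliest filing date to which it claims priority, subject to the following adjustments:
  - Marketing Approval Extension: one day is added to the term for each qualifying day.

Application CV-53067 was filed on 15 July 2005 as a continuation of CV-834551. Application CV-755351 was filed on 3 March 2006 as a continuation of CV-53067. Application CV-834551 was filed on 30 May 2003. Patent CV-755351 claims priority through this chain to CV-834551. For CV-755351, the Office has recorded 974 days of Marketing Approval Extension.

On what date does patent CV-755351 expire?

Earliest priority filing: 30 May 2003.
Base term: 30 May 2003 + 22 years → 30 May 2025.
Marketing Approval Extension: +974 days → 29 January 2028.

2028-01-29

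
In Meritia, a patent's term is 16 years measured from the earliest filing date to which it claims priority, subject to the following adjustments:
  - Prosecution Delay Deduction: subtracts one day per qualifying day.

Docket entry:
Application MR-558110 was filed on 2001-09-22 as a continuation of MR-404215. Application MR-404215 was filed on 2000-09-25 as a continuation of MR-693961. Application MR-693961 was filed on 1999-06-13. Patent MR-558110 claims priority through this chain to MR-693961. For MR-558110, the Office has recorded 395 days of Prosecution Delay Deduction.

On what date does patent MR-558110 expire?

Earliest priority filing: 13 June 1999.
Base term: 13 June 1999 + 16 years → 13 June 2015.
Prosecution Delay Deduction: −395 days → 14 May 2014.

May 14, 2014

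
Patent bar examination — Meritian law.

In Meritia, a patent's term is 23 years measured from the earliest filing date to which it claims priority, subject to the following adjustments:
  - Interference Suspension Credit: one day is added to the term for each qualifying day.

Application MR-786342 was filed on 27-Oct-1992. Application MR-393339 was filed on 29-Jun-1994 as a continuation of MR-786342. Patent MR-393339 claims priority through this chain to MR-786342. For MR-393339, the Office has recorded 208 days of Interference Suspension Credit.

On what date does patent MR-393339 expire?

May 22, 2016

Earliest priority filing: 27 October 1992.
Base term: 27 October 1992 + 23 years → 27 October 2015.
Interference Suspension Credit: +208 days → 22 May 2016.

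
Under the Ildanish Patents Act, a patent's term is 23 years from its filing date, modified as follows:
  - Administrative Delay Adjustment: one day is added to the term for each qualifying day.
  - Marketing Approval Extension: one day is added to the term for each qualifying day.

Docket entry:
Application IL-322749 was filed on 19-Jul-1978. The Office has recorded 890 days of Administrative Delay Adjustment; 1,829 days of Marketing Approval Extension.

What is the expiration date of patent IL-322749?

Base term: filing date + 23 years → 19 July 2001.
Administrative Delay Adjustment: +890 days → 26 December 2003.
Marketing Approval Extension: +1829 days → 28 December 2008.

December 28, 2008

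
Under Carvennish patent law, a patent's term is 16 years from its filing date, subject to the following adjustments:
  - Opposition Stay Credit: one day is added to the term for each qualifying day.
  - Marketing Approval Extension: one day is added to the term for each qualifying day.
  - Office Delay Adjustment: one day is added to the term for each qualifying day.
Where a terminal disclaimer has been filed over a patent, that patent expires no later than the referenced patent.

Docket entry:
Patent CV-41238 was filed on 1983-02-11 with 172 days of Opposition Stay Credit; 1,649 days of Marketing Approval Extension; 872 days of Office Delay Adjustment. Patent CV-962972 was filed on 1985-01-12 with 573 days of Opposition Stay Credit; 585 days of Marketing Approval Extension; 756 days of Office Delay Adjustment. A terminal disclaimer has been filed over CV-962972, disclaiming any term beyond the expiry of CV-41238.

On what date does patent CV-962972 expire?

2006-04-10

Natural term of CV-962972:
  Base: filing + 16 years → 12 January 2001.
  Opposition Stay Credit: +573 days → 8 August 2002.
  Marketing Approval Extension: +585 days → 15 March 2004.
  Office Delay Adjustment: +756 days → 10 April 2006.
Expiry of referenced patent CV-41238:
  Base: filing + 16 years → 11 February 1999.
  Opposition Stay Credit: +172 days → 2 August 1999.
  Marketing Approval Extension: +1649 days → 6 February 2004.
  Office Delay Adjustment: +872 days → 27 June 2006.
Terminal disclaimer: CV-962972 expires on the earlier of 10 April 2006 and 27 June 2006.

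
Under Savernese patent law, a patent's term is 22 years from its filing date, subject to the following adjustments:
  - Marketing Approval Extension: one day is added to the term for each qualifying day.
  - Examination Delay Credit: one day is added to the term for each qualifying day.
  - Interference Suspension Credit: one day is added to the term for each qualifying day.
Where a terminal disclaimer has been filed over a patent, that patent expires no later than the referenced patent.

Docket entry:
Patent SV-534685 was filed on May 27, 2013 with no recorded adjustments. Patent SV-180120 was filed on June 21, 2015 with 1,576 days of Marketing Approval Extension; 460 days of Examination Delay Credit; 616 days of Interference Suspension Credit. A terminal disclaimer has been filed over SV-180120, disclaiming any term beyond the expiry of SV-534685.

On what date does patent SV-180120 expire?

Natural term of SV-180120:
  Base: filing + 22 years → 21 June 2037.
  Marketing Approval Extension: +1576 days → 14 October 2041.
  Examination Delay Credit: +460 days → 17 January 2043.
  Interference Suspension Credit: +616 days → 24 September 2044.
Expiry of referenced patent SV-534685:
  Base: filing + 22 years → 27 May 2035.
Terminal disclaimer: SV-180120 expires on the earlier of 24 September 2044 and 27 May 2035.

May 27, 2035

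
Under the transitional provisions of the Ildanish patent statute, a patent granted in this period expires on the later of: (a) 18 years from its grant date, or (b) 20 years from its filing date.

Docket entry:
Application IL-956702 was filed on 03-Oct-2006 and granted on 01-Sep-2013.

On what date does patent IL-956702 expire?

(a) grant + 18 years → 1 September 2031.
(b) filing + 20 years → 3 October 2026.
Later of the two: 1 September 2031.

2031-09-01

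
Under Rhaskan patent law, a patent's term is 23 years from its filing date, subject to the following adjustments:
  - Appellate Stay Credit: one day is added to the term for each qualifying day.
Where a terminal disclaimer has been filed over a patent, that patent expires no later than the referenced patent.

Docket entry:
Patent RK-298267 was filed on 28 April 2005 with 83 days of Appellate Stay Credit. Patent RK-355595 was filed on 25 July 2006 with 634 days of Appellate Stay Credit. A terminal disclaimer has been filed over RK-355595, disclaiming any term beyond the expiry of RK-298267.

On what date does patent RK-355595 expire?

Natural term of RK-355595:
  Base: filing + 23 years → 25 July 2029.
  Appellate Stay Credit: +634 days → 20 April 2031.
Expiry of referenced patent RK-298267:
  Base: filing + 23 years → 28 April 2028.
  Appellate Stay Credit: +83 days → 20 July 2028.
Terminal disclaimer: RK-355595 expires on the earlier of 20 April 2031 and 20 July 2028.

2028-07-20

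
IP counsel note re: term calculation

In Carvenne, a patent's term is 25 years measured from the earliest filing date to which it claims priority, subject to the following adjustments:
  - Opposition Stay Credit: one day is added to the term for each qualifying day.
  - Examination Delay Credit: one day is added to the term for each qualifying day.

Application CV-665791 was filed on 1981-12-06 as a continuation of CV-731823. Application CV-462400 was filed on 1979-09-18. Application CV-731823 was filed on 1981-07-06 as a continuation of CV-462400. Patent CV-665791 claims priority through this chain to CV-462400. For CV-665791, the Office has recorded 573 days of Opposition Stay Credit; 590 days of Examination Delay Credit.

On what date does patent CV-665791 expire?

2007-11-25

Earliest priority filing: 18 September 1979.
Base term: 18 September 1979 + 25 years → 18 September 2004.
Opposition Stay Credit: +573 days → 14 April 2006.
Examination Delay Credit: +590 days → 25 November 2007.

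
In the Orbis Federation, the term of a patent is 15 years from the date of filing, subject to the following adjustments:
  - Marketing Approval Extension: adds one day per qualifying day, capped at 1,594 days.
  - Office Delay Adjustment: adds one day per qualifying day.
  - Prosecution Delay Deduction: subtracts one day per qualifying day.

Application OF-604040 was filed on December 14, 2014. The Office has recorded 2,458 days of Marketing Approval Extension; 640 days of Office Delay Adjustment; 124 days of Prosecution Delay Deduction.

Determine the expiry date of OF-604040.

Base term: filing date + 15 years → 14 December 2029.
Marketing Approval Extension: 2458 days claimed exceeds the 1594-day cap, so +1594 days → 26 April 2034.
Office Delay Adjustment: +640 days → 26 January 2036.
Prosecution Delay Deduction: −124 days → 24 September 2035.

September 24, 2035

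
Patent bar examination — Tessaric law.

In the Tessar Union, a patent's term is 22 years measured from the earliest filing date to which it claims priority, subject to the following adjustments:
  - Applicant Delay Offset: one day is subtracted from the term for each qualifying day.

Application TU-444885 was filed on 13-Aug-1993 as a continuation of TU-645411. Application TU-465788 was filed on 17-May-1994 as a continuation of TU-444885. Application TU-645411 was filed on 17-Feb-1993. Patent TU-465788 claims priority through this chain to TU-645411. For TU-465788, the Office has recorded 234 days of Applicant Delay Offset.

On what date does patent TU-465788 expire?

June 28, 2014

Earliest priority filing: 17 February 1993.
Base term: 17 February 1993 + 22 years → 17 February 2015.
Applicant Delay Offset: −234 days → 28 June 2014.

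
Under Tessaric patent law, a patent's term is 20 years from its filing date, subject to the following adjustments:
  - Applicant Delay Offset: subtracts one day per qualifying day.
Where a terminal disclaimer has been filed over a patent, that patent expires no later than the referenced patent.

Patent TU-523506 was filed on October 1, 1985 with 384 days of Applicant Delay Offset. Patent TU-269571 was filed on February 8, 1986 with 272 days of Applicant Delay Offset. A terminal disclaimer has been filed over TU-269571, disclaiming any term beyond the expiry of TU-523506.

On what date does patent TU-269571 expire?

2004-09-12

Natural term of TU-269571:
  Base: filing + 20 years → 8 February 2006.
  Applicant Delay Offset: −272 days → 12 May 2005.
Expiry of referenced patent TU-523506:
  Base: filing + 20 years → 1 October 2005.
  Applicant Delay Offset: −384 days → 12 September 2004.
Terminal disclaimer: TU-269571 expires on the earlier of 12 May 2005 and 12 September 2004.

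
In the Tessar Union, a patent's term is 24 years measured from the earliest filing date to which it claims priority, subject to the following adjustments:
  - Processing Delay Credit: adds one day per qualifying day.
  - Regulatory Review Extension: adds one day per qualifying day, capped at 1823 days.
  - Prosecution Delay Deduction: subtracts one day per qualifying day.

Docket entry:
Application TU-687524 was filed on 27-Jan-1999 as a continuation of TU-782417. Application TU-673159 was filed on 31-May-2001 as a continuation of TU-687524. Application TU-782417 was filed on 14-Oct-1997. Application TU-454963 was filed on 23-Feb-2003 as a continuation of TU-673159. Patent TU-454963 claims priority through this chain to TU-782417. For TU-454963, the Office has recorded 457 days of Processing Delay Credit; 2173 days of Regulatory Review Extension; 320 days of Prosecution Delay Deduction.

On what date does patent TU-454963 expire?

Earliest priority filing: 14 October 1997.
Base term: 14 October 1997 + 24 years → 14 October 2021.
Processing Delay Credit: +457 days → 14 January 2023.
Regulatory Review Extension: 2173 days claimed exceeds the 1823-day cap, so +1823 days → 11 January 2028.
Prosecution Delay Deduction: −320 days → 25 February 2027.

February 25, 2027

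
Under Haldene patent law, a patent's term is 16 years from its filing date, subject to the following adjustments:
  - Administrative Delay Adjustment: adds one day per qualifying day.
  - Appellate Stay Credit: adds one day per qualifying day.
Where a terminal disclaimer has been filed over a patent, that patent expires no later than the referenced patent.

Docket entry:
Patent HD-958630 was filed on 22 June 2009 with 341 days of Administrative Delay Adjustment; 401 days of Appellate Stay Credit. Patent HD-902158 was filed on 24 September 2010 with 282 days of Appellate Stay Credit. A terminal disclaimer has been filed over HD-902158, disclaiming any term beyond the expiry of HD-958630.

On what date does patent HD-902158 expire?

2027-07-03

Natural term of HD-902158:
  Base: filing + 16 years → 24 September 2026.
  Appellate Stay Credit: +282 days → 3 July 2027.
Expiry of referenced patent HD-958630:
  Base: filing + 16 years → 22 June 2025.
  Administrative Delay Adjustment: +341 days → 29 May 2026.
  Appellate Stay Credit: +401 days → 4 July 2027.
Terminal disclaimer: HD-902158 expires on the earlier of 3 July 2027 and 4 July 2027.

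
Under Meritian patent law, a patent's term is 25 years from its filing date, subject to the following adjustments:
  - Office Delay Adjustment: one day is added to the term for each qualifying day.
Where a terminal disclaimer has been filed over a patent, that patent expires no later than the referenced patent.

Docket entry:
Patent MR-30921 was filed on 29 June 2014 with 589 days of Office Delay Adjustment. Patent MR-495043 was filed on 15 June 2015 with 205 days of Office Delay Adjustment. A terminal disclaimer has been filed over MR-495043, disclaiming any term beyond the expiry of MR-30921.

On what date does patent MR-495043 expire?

Natural term of MR-495043:
  Base: filing + 25 years → 15 June 2040.
  Office Delay Adjustment: +205 days → 6 January 2041.
Expiry of referenced patent MR-30921:
  Base: filing + 25 years → 29 June 2039.
  Office Delay Adjustment: +589 days → 7 February 2041.
Terminal disclaimer: MR-495043 expires on the earlier of 6 January 2041 and 7 February 2041.

January 6, 2041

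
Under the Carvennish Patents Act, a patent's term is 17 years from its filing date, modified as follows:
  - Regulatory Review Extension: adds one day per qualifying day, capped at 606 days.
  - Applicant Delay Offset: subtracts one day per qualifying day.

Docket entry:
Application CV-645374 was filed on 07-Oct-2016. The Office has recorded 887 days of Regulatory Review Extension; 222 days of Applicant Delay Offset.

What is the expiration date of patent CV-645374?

October 26, 2034

Base term: filing date + 17 years → 7 October 2033.
Regulatory Review Extension: 887 days claimed exceeds the 606-day cap, so +606 days → 5 June 2035.
Applicant Delay Offset: −222 days → 26 October 2034.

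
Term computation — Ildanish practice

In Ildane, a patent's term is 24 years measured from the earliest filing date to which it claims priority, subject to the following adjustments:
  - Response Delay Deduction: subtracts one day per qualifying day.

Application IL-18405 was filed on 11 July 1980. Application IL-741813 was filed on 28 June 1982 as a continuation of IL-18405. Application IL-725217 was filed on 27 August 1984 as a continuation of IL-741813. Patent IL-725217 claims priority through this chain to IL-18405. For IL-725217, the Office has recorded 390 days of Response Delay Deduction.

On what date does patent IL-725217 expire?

2003-06-17

Earliest priority filing: 11 July 1980.
Base term: 11 July 1980 + 24 years → 11 July 2004.
Response Delay Deduction: −390 days → 17 June 2003.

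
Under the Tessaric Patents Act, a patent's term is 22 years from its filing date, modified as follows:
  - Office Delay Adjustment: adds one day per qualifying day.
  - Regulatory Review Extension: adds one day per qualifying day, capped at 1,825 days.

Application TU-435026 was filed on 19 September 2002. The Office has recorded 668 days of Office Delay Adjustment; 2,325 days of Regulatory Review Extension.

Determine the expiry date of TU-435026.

Base term: filing date + 22 years → 19 September 2024.
Office Delay Adjustment: +668 days → 19 July 2026.
Regulatory Review Extension: 2325 days claimed exceeds the 1825-day cap, so +1825 days → 18 July 2031.

2031-07-18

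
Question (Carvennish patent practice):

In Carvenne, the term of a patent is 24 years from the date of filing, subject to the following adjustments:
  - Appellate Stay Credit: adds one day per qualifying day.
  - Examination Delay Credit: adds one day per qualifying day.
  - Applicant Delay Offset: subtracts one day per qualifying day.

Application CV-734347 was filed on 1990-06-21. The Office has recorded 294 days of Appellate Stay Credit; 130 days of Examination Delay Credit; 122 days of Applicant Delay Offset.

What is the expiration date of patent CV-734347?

2015-04-19

Base term: filing date + 24 years → 21 June 2014.
Appellate Stay Credit: +294 days → 11 April 2015.
Examination Delay Credit: +130 days → 19 August 2015.
Applicant Delay Offset: −122 days → 19 April 2015.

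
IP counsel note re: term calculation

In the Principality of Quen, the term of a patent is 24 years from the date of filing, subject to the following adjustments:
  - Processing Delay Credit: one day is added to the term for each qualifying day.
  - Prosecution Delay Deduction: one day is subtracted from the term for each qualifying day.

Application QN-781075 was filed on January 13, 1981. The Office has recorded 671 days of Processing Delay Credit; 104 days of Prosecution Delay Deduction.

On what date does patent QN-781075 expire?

Base term: filing date + 24 years → 13 January 2005.
Processing Delay Credit: +671 days → 15 November 2006.
Prosecution Delay Deduction: −104 days → 3 August 2006.

August 3, 2006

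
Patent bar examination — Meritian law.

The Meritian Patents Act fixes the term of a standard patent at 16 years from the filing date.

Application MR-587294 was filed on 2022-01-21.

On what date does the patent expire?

Filing date + 16 years → 21 January 2038.

January 21, 2038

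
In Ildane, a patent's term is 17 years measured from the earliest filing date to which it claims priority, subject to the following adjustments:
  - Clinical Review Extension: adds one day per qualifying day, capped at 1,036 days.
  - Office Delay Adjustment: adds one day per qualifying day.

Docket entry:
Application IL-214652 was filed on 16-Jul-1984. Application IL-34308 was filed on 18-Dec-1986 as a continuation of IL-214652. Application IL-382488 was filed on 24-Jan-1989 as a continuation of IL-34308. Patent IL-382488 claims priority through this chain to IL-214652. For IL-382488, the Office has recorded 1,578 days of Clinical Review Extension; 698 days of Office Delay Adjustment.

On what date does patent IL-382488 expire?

2006-04-15

Earliest priority filing: 16 July 1984.
Base term: 16 July 1984 + 17 years → 16 July 2001.
Clinical Review Extension: 1578 days claimed exceeds the 1036-day cap, so +1036 days → 17 May 2004.
Office Delay Adjustment: +698 days → 15 April 2006.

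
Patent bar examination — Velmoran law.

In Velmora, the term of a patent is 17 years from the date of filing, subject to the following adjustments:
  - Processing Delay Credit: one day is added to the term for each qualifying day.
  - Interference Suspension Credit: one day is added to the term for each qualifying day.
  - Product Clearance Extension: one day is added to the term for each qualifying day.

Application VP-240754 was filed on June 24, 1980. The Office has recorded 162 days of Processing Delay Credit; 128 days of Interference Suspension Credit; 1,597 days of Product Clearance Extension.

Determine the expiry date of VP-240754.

Base term: filing date + 17 years → 24 June 1997.
Processing Delay Credit: +162 days → 3 December 1997.
Interference Suspension Credit: +128 days → 10 April 1998.
Product Clearance Extension: +1597 days → 24 August 2002.

August 24, 2002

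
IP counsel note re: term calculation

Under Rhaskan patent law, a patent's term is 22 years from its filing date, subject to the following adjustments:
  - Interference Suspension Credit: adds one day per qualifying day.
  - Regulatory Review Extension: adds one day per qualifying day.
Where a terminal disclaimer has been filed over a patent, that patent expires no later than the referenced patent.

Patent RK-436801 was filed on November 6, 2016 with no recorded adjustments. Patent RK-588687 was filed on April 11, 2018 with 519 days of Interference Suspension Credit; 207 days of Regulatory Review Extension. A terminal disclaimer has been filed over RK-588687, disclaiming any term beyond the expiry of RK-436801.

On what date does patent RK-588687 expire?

Natural term of RK-588687:
  Base: filing + 22 years → 11 April 2040.
  Interference Suspension Credit: +519 days → 12 September 2041.
  Regulatory Review Extension: +207 days → 7 April 2042.
Expiry of referenced patent RK-436801:
  Base: filing + 22 years → 6 November 2038.
Terminal disclaimer: RK-588687 expires on the earlier of 7 April 2042 and 6 November 2038.

November 6, 2038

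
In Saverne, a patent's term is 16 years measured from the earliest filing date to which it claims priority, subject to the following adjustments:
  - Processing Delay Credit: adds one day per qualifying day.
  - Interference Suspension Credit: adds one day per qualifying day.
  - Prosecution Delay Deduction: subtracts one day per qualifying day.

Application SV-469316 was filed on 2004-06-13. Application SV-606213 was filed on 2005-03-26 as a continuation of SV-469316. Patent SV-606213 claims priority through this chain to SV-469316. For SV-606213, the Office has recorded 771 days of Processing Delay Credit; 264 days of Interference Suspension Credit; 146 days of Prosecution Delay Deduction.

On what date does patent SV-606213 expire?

Earliest priority filing: 13 June 2004.
Base term: 13 June 2004 + 16 years → 13 June 2020.
Processing Delay Credit: +771 days → 24 July 2022.
Interference Suspension Credit: +264 days → 14 April 2023.
Prosecution Delay Deduction: −146 days → 19 November 2022.

November 19, 2022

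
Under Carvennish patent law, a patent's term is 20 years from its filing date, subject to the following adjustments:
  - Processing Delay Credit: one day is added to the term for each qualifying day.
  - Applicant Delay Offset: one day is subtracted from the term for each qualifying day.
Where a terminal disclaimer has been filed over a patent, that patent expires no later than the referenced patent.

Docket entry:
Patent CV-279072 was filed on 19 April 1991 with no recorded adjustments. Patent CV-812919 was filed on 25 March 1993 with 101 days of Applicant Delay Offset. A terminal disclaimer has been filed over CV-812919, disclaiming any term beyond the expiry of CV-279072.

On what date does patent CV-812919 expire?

Natural term of CV-812919:
  Base: filing + 20 years → 25 March 2013.
  Applicant Delay Offset: −101 days → 14 December 2012.
Expiry of referenced patent CV-279072:
  Base: filing + 20 years → 19 April 2011.
Terminal disclaimer: CV-812919 expires on the earlier of 14 December 2012 and 19 April 2011.

April 19, 2011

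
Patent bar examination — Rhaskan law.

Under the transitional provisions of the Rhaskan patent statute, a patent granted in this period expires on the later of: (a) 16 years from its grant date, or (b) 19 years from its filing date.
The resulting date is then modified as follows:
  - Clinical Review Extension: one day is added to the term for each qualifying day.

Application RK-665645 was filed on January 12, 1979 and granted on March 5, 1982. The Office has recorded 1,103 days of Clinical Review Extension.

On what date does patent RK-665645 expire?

(a) grant + 16 years → 5 March 1998.
(b) filing + 19 years → 12 January 1998.
Later of the two: 5 March 1998.
Clinical Review Extension: +1103 days → 12 March 2001.

March 12, 2001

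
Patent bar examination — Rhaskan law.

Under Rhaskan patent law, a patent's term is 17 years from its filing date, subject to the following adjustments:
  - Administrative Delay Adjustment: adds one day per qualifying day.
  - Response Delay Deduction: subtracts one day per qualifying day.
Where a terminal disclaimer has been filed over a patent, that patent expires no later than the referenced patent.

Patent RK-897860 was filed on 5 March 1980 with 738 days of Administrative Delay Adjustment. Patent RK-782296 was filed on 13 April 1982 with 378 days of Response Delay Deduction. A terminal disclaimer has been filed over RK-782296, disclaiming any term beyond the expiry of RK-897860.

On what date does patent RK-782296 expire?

Natural term of RK-782296:
  Base: filing + 17 years → 13 April 1999.
  Response Delay Deduction: −378 days → 31 March 1998.
Expiry of referenced patent RK-897860:
  Base: filing + 17 years → 5 March 1997.
  Administrative Delay Adjustment: +738 days → 13 March 1999.
Terminal disclaimer: RK-782296 expires on the earlier of 31 March 1998 and 13 March 1999.

1998-03-31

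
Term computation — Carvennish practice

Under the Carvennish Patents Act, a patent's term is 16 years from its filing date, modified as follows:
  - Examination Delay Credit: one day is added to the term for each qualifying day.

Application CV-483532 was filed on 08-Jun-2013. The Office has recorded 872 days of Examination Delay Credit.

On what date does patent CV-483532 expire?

Base term: filing date + 16 years → 8 June 2029.
Examination Delay Credit: +872 days → 28 October 2031.

2031-10-28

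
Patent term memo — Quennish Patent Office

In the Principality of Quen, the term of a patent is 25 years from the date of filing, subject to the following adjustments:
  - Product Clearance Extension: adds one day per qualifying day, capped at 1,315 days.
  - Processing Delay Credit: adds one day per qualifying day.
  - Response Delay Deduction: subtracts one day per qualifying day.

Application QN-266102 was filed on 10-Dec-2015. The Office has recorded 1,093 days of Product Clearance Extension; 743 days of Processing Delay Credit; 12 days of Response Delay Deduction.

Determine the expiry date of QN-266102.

Base term: filing date + 25 years → 10 December 2040.
Product Clearance Extension: 1093 days (within the 1315-day cap) → +1093 days → 8 December 2043.
Processing Delay Credit: +743 days → 20 December 2045.
Response Delay Deduction: −12 days → 8 December 2045.

2045-12-08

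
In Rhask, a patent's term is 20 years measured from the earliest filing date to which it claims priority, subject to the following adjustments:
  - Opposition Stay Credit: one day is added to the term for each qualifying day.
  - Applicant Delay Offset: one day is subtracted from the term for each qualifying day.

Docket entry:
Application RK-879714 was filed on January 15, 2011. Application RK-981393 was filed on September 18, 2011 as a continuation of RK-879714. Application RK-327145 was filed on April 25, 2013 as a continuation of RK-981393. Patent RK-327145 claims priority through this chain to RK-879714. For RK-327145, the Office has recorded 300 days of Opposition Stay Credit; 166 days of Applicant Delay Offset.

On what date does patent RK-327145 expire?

Earliest priority filing: 15 January 2011.
Base term: 15 January 2011 + 20 years → 15 January 2031.
Opposition Stay Credit: +300 days → 11 November 2031.
Applicant Delay Offset: −166 days → 29 May 2031.

May 29, 2031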